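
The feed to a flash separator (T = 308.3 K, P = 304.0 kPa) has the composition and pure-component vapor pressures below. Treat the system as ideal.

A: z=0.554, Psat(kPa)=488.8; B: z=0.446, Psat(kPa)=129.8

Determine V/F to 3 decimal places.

Raoult's law: Kᵢ = Pᵢˢᵃᵗ/P = Pᵢˢᵃᵗ/304.0.
  K_A = 488.8/304.0 = 1.60789, K_B = 129.8/304.0 = 0.42697
Material balance + equilibrium reduce to Σ zᵢ(Kᵢ−1)/(1+V/F(Kᵢ−1)) = 0.
g(0) = ΣzᵢKᵢ − 1 = 0.081 and g(1) = 1 − Σzᵢ/Kᵢ = -0.389, so a root lies in (0, 1).
Binary case is linear: z₁(K₁−1)(1+V/F(K₂−1)) + z₂(K₂−1)(1+V/F(K₁−1)) = 0
⇒ V/F = [z₁(K₁−1)+z₂(K₂−1)] / [−(K₁−1)(K₂−1)] = 0.0812/0.3483 = 0.233

V/F = 0.233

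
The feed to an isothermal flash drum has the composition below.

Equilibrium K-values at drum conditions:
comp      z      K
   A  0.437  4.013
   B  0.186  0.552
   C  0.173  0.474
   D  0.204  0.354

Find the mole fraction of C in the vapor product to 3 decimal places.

Let ψ = V/F and solve Σ zᵢ(Kᵢ−1)/(1+ψ(Kᵢ−1)) = 0.
g(0) = ΣzᵢKᵢ − 1 = 1.011 and g(1) = 1 − Σzᵢ/Kᵢ = -0.387, so a root lies in (0, 1).
Newton–Raphson from ψ = 0.59:
  ψ = 0.590: g = 0.0159, g' = -0.906 → ψ = 0.608
Converged at ψ = 0.608.
Compositions from xᵢ = zᵢ/(1+ψ(Kᵢ−1)), yᵢ = Kᵢxᵢ:
  A: x = 0.154, y = 0.620
  B: x = 0.256, y = 0.141
  C: x = 0.254, y = 0.121
  D: x = 0.336, y = 0.119

y_C = 0.121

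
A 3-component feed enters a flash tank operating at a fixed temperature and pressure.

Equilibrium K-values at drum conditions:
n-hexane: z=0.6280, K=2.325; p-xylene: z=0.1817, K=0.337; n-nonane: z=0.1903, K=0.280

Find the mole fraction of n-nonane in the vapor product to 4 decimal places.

y_n-nonane = 0.0969

Rachford–Rice: g(V/F) = Σ zᵢ(Kᵢ−1)/(1+V/F(Kᵢ−1)) = 0.
Check two-phase: ΣzᵢKᵢ = 1.5746 > 1 and Σzᵢ/Kᵢ = 1.4889 > 1, so g(0) = 0.5746 > 0 and g(1) = -0.4889 < 0.
Newton iteration, V/F⁰ = 0.5:
  V/F = 0.5000: g = 0.10622, g' = -0.8185 → V/F = 0.6298
  V/F = 0.6298: g = -0.00392, g' = -0.8933 → V/F = 0.6254
Converged at V/F = 0.6254.
Compositions from xᵢ = zᵢ/(1+V/F(Kᵢ−1)), yᵢ = Kᵢxᵢ:
  n-hexane: x = 0.3434, y = 0.7985
  p-xylene: x = 0.3104, y = 0.1046
  n-nonane: x = 0.3462, y = 0.0969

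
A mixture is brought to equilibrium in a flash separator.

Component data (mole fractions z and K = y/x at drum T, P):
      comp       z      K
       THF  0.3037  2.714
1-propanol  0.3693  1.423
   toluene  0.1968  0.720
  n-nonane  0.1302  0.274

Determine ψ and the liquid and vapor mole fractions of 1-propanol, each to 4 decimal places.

ψ = 0.8610, x_1-propanol = 0.2707, y_1-propanol = 0.3852

Newton iteration, ψ⁰ = 0.5:
  ψ = 0.5000: g = 0.19679, g' = -0.4937 → ψ = 0.8986
  ψ = 0.8986: g = -0.02742, g' = -0.7684 → ψ = 0.8629
  ψ = 0.8629: g = -0.00128, g' = -0.6993 → ψ = 0.8610
Converged at ψ = 0.8610.
Compositions from xᵢ = zᵢ/(1+ψ(Kᵢ−1)), yᵢ = Kᵢxᵢ:
  THF: x = 0.1227, y = 0.3329
  1-propanol: x = 0.2707, y = 0.3852
  toluene: x = 0.2593, y = 0.1867
  n-nonane: x = 0.3473, y = 0.0952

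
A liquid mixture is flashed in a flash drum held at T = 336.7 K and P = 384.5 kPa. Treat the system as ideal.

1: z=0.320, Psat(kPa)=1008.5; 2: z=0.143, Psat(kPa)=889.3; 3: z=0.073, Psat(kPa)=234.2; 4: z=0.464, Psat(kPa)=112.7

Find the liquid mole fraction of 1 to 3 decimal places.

Raoult's law: Kᵢ = Pᵢˢᵃᵗ/P = Pᵢˢᵃᵗ/384.5.
  K_1 = 1008.5/384.5 = 2.62289, K_2 = 889.3/384.5 = 2.31287, K_3 = 234.2/384.5 = 0.60910, K_4 = 112.7/384.5 = 0.29311
Newton iteration, V/F⁰ = 0.52:
  V/F = 0.520: g = -0.1612, g' = -0.932 → V/F = 0.347
  V/F = 0.347: g = -0.0064, g' = -0.883 → V/F = 0.340
Converged at V/F = 0.340.
Compositions from xᵢ = zᵢ/(1+V/F(Kᵢ−1)), yᵢ = Kᵢxᵢ:
  1: x = 0.206, y = 0.541
  2: x = 0.099, y = 0.229
  3: x = 0.084, y = 0.051
  4: x = 0.611, y = 0.179

x_1 = 0.206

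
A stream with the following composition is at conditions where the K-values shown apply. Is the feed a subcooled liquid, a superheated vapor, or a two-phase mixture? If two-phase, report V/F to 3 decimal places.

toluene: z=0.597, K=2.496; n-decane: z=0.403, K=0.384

ΣzᵢKᵢ = 1.645; Σzᵢ/Kᵢ = 1.289.
Both exceed 1, so a two-phase solution exists.
Rachford–Rice: g(ψ) = Σ zᵢ(Kᵢ−1)/(1+ψ(Kᵢ−1)) = 0.
Binary case is linear: z₁(K₁−1)(1+ψ(K₂−1)) + z₂(K₂−1)(1+ψ(K₁−1)) = 0
⇒ ψ = [z₁(K₁−1)+z₂(K₂−1)] / [−(K₁−1)(K₂−1)] = 0.6449/0.9215 = 0.700

two-phase, V/F = 0.700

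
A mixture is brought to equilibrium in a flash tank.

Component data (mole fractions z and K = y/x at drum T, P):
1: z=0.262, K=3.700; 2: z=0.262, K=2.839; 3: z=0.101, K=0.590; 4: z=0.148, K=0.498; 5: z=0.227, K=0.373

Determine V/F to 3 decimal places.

V/F = 0.736

Material balance + equilibrium reduce to Σ zᵢ(Kᵢ−1)/(1+V/F(Kᵢ−1)) = 0.
Check two-phase: ΣzᵢKᵢ = 1.931 > 1 and Σzᵢ/Kᵢ = 1.240 > 1, so g(0) = 0.931 > 0 and g(1) = -0.240 < 0.
Iterate (Newton) starting at V/F = 0.5:
  V/F = 0.500: g = 0.1934, g' = -0.869 → V/F = 0.723
  V/F = 0.723: g = 0.0110, g' = -0.807 → V/F = 0.736
Converged at V/F = 0.736.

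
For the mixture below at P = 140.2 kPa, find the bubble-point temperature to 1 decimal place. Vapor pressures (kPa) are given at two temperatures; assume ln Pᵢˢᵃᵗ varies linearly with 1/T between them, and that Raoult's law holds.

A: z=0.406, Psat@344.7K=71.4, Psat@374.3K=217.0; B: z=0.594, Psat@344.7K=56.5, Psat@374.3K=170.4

T = 365.8 K

Bubble-point temperature: ΣzᵢPᵢˢᵃᵗ(T) = P. Interpolate ln Pᵢˢᵃᵗ = aᵢ + bᵢ/T.
  T = 344.7 K: ΣzᵢPᵢˢᵃᵗ = 62.55 kPa
  T = 374.3 K: ΣzᵢPᵢˢᵃᵗ = 189.32 kPa
  T = 359.5 K: ΣzᵢPᵢˢᵃᵗ = 111.33 kPa
  T = 366.9 K: ΣzᵢPᵢˢᵃᵗ = 145.96 kPa
  T = 363.2 K: ΣzᵢPᵢˢᵃᵗ = 127.65 kPa
  T = 365.0 K: ΣzᵢPᵢˢᵃᵗ = 136.30 kPa
Interpolating between 365.0 K and 366.9 K gives T ≈ 365.8 K.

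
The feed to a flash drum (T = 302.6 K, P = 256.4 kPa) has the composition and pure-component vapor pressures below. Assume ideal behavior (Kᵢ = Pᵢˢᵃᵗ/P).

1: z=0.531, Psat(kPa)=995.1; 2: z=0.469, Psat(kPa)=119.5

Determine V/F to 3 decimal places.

Raoult's law: Kᵢ = Pᵢˢᵃᵗ/P = Pᵢˢᵃᵗ/256.4.
  K_1 = 995.1/256.4 = 3.88105, K_2 = 119.5/256.4 = 0.46607
Rachford–Rice: g(V/F) = Σ zᵢ(Kᵢ−1)/(1+V/F(Kᵢ−1)) = 0.
g(0) = ΣzᵢKᵢ − 1 = 1.279 and g(1) = 1 − Σzᵢ/Kᵢ = -0.143, so a root lies in (0, 1).
Binary case is linear: z₁(K₁−1)(1+V/F(K₂−1)) + z₂(K₂−1)(1+V/F(K₁−1)) = 0
⇒ V/F = [z₁(K₁−1)+z₂(K₂−1)] / [−(K₁−1)(K₂−1)] = 1.2794/1.5383 = 0.832

V/F = 0.832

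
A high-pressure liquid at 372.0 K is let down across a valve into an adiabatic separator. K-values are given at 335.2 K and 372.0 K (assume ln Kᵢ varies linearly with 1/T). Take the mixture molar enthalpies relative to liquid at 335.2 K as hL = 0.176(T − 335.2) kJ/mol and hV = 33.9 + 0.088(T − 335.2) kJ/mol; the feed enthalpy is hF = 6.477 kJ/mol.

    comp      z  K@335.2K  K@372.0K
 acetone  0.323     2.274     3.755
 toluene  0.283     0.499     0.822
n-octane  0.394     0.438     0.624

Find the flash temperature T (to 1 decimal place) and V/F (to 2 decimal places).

Adiabatic flash: solve Rachford–Rice at each trial T, then check hF = ψ·hV(T) + (1−ψ)·hL(T).
  T = 335.2 K: K = (2.274, 0.499, 0.438), RR gives ψ = 0.071, H_out = 2.393 kJ/mol
  T = 372.0 K: K = (3.755, 0.822, 0.624), RR gives ψ = 0.820, H_out = 31.609 kJ/mol
  T = 353.6 K: K = (2.961, 0.649, 0.528), RR gives ψ = 0.417, H_out = 16.712 kJ/mol
  T = 344.4 K: K = (2.604, 0.571, 0.482), RR gives ψ = 0.249, H_out = 9.854 kJ/mol
  T = 339.8 K: K = (2.436, 0.534, 0.460), RR gives ψ = 0.163, H_out = 6.254 kJ/mol
  T = 342.1 K: K = (2.519, 0.552, 0.471), RR gives ψ = 0.206, H_out = 8.079 kJ/mol
Linear interpolation between T = 339.8 (H_out = 6.254) and T = 342.1 (H_out = 8.079) on hF = 6.477 gives T ≈ 340.1 K, at which ψ = 0.17.

T = 340.1 K, V/F = 0.17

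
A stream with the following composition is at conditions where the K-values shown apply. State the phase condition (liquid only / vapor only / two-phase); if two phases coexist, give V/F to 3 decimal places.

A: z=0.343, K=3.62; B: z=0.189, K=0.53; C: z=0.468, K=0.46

two-phase, V/F = 0.408

ΣzᵢKᵢ = 1.557; Σzᵢ/Kᵢ = 1.469.
Both exceed 1, so a two-phase solution exists.
Material balance + equilibrium reduce to Σ zᵢ(Kᵢ−1)/(1+ψ(Kᵢ−1)) = 0.
Iterate (Newton) starting at ψ = 0.33:
  ψ = 0.330: g = 0.0693, g' = -0.938 → ψ = 0.404
  ψ = 0.404: g = 0.0038, g' = -0.843 → ψ = 0.408
Converged at ψ = 0.408.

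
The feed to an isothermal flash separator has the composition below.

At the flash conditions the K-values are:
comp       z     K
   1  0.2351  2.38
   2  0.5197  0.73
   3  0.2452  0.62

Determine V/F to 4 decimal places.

Newton iteration, V/F⁰ = 0.64:
  V/F = 0.6400: g = -0.12047, g' = -0.2434 → V/F = 0.1451
  V/F = 0.1451: g = 0.02565, g' = -0.3915 → V/F = 0.2106
  V/F = 0.2106: g = 0.00131, g' = -0.3532 → V/F = 0.2143
Converged at V/F = 0.2143.

V/F = 0.2143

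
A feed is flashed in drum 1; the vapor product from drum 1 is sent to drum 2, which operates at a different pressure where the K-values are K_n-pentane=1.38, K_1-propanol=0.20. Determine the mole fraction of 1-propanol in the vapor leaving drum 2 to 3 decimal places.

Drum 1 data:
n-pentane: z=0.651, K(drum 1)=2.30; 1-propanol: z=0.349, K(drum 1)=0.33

Drum 1:
Material balance + equilibrium reduce to Σ zᵢ(Kᵢ−1)/(1+ψ₁(Kᵢ−1)) = 0.
Check two-phase: ΣzᵢKᵢ = 1.612 > 1 and Σzᵢ/Kᵢ = 1.341 > 1, so g(0) = 0.612 > 0 and g(1) = -0.341 < 0.
Binary case is linear: z₁(K₁−1)(1+ψ₁(K₂−1)) + z₂(K₂−1)(1+ψ₁(K₁−1)) = 0
⇒ ψ₁ = [z₁(K₁−1)+z₂(K₂−1)] / [−(K₁−1)(K₂−1)] = 0.6125/0.8710 = 0.703
Drum-1 compositions:
  n-pentane: x = 0.340, y = 0.782
  1-propanol: x = 0.660, y = 0.218
Drum-2 feed = drum-1 vapor: z₂ = (0.7822, 0.2178).
Drum 2:
Binary case is linear: z₁(K₁−1)(1+ψ₂(K₂−1)) + z₂(K₂−1)(1+ψ₂(K₁−1)) = 0
⇒ ψ₂ = [z₁(K₁−1)+z₂(K₂−1)] / [−(K₁−1)(K₂−1)] = 0.1230/0.3040 = 0.405
  n-pentane: x = 0.678, y = 0.936
  1-propanol: x = 0.322, y = 0.064

y_1-propanol (drum 2) = 0.064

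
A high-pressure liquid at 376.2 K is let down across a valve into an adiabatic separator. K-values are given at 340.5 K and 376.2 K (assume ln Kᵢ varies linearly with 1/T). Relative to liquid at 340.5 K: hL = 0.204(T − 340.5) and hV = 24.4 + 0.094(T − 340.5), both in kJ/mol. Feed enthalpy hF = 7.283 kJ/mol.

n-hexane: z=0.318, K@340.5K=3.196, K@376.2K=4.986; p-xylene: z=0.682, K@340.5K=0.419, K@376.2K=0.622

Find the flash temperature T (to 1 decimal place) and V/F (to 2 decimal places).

T = 343.9 K, V/F = 0.27

Adiabatic flash: solve Rachford–Rice at each trial T, then check hF = ψ·hV(T) + (1−ψ)·hL(T).
  T = 340.5 K: K = (3.196, 0.419), RR gives ψ = 0.237, H_out = 5.777 kJ/mol
  T = 376.2 K: K = (4.986, 0.622), RR gives ψ = 0.670, H_out = 21.003 kJ/mol
  T = 358.4 K: K = (4.039, 0.516), RR gives ψ = 0.432, H_out = 13.350 kJ/mol
  T = 349.4 K: K = (3.601, 0.466), RR gives ψ = 0.333, H_out = 9.619 kJ/mol
  T = 344.9 K: K = (3.393, 0.442), RR gives ψ = 0.285, H_out = 7.707 kJ/mol
  T = 342.7 K: K = (3.294, 0.430), RR gives ψ = 0.261, H_out = 6.751 kJ/mol
Linear interpolation between T = 342.7 (H_out = 6.751) and T = 344.9 (H_out = 7.707) on hF = 7.283 gives T ≈ 343.9 K, at which ψ = 0.27.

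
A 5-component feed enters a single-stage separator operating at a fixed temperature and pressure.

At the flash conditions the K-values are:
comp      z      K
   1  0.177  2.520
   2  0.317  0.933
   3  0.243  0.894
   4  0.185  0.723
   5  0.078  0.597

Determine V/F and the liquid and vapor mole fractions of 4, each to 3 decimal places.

Material balance + equilibrium reduce to Σ zᵢ(Kᵢ−1)/(1+V/F(Kᵢ−1)) = 0.
Check two-phase: ΣzᵢKᵢ = 1.139 > 1 and Σzᵢ/Kᵢ = 1.068 > 1, so g(0) = 0.139 > 0 and g(1) = -0.068 < 0.
Iterate (Newton) starting at V/F = 0.5:
  V/F = 0.500: g = 0.0048, g' = -0.176 → V/F = 0.528
Converged at V/F = 0.528.
Compositions from xᵢ = zᵢ/(1+V/F(Kᵢ−1)), yᵢ = Kᵢxᵢ:
  1: x = 0.098, y = 0.247
  2: x = 0.329, y = 0.307
  3: x = 0.257, y = 0.230
  4: x = 0.217, y = 0.157
  5: x = 0.099, y = 0.059

V/F = 0.528, x_4 = 0.217, y_4 = 0.157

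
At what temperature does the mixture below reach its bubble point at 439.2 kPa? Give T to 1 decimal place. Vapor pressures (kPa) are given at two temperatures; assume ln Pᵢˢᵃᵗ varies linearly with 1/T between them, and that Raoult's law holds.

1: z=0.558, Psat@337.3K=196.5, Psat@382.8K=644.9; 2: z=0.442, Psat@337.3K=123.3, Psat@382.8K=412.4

Bubble-point temperature: ΣzᵢPᵢˢᵃᵗ(T) = P. Interpolate ln Pᵢˢᵃᵗ = aᵢ + bᵢ/T.
  T = 337.3 K: ΣzᵢPᵢˢᵃᵗ = 164.15 kPa
  T = 382.8 K: ΣzᵢPᵢˢᵃᵗ = 542.14 kPa
  T = 360.1 K: ΣzᵢPᵢˢᵃᵗ = 310.19 kPa
  T = 371.5 K: ΣzᵢPᵢˢᵃᵗ = 414.10 kPa
  T = 377.1 K: ΣzᵢPᵢˢᵃᵗ = 474.20 kPa
  T = 374.3 K: ΣzᵢPᵢˢᵃᵗ = 443.36 kPa
Interpolating between 371.5 K and 374.3 K gives T ≈ 373.9 K.

T = 373.9 K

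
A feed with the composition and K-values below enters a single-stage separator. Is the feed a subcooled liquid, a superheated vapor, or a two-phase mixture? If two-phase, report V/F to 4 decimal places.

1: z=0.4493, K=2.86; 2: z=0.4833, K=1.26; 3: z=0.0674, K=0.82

superheated vapor

ΣzᵢKᵢ = 1.9492; Σzᵢ/Kᵢ = 0.6229.
Since Σzᵢ/Kᵢ < 1 the mixture is above its dew point — single vapor phase.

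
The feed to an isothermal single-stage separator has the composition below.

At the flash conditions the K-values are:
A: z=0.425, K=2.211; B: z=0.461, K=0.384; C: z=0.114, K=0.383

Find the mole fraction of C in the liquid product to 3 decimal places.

Let ψ = V/F and solve Σ zᵢ(Kᵢ−1)/(1+ψ(Kᵢ−1)) = 0.
Feasibility: ΣzᵢKᵢ = 1.160, Σzᵢ/Kᵢ = 1.690 — both > 1, two phases present.
Newton iteration, ψ⁰ = 0.5:
  ψ = 0.500: g = -0.1915, g' = -0.698 → ψ = 0.226
  ψ = 0.226: g = -0.0073, g' = -0.679 → ψ = 0.215
Converged at ψ = 0.215.
Compositions from xᵢ = zᵢ/(1+ψ(Kᵢ−1)), yᵢ = Kᵢxᵢ:
  A: x = 0.337, y = 0.746
  B: x = 0.531, y = 0.204
  C: x = 0.131, y = 0.050

x_C = 0.131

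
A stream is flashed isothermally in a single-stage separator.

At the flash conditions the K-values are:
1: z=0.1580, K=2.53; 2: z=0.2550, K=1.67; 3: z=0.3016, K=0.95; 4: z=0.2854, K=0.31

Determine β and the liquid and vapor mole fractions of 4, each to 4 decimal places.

Let β = V/F and solve Σ zᵢ(Kᵢ−1)/(1+β(Kᵢ−1)) = 0.
Feasibility: ΣzᵢKᵢ = 1.2006, Σzᵢ/Kᵢ = 1.4533 — both > 1, two phases present.
Newton–Raphson from β = 0.64:
  β = 0.6400: g = -0.12652, g' = -0.5871 → β = 0.4245
  β = 0.4245: g = -0.01433, g' = -0.4779 → β = 0.3945
  β = 0.3945: g = -0.00008, g' = -0.4728 → β = 0.3943
Converged at β = 0.3943.
Compositions from xᵢ = zᵢ/(1+β(Kᵢ−1)), yᵢ = Kᵢxᵢ:
  1: x = 0.0985, y = 0.2493
  2: x = 0.2017, y = 0.3369
  3: x = 0.3077, y = 0.2923
  4: x = 0.3921, y = 0.1215

β = 0.3943, x_4 = 0.3921, y_4 = 0.1215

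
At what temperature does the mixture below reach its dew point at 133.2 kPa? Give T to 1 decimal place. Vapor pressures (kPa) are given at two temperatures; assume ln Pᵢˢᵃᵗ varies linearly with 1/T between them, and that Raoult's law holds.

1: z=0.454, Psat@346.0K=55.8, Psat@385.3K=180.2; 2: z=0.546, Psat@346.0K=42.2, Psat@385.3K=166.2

T = 376.7 K

Dew-point temperature: Σzᵢ·P/Pᵢˢᵃᵗ(T) = 1. Interpolate ln Pᵢˢᵃᵗ = aᵢ + bᵢ/T.
  T = 346.0 K: ΣzᵢP/Pᵢˢᵃᵗ = 2.8071
  T = 385.3 K: ΣzᵢP/Pᵢˢᵃᵗ = 0.7732
  T = 365.6 K: ΣzᵢP/Pᵢˢᵃᵗ = 1.4237
  T = 375.5 K: ΣzᵢP/Pᵢˢᵃᵗ = 1.0389
  T = 380.4 K: ΣzᵢP/Pᵢˢᵃᵗ = 0.8945
  T = 377.9 K: ΣzᵢP/Pᵢˢᵃᵗ = 0.9650
  T = 376.7 K: ΣzᵢP/Pᵢˢᵃᵗ = 1.0012
Interpolating between 376.7 K and 377.9 K gives T ≈ 376.7 K.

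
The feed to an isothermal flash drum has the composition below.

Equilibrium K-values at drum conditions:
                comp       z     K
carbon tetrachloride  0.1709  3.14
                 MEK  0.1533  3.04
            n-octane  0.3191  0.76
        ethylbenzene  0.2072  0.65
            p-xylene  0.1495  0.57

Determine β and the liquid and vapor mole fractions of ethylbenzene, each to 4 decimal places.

Rachford–Rice: g(β) = Σ zᵢ(Kᵢ−1)/(1+β(Kᵢ−1)) = 0.
Check two-phase: ΣzᵢKᵢ = 1.4651 > 1 and Σzᵢ/Kᵢ = 1.1058 > 1, so g(0) = 0.4651 > 0 and g(1) = -0.1058 < 0.
Iterate (Newton) starting at β = 0.45:
  β = 0.4500: g = 0.09772, g' = -0.4779 → β = 0.6545
  β = 0.6545: g = 0.01189, g' = -0.3749 → β = 0.6862
  β = 0.6862: g = 0.00016, g' = -0.3652 → β = 0.6866
Converged at β = 0.6866.
Compositions from xᵢ = zᵢ/(1+β(Kᵢ−1)), yᵢ = Kᵢxᵢ:
  carbon tetrachloride: x = 0.0692, y = 0.2173
  MEK: x = 0.0639, y = 0.1941
  n-octane: x = 0.3821, y = 0.2904
  ethylbenzene: x = 0.2727, y = 0.1773
  p-xylene: x = 0.2121, y = 0.1209

β = 0.6866, x_ethylbenzene = 0.2727, y_ethylbenzene = 0.1773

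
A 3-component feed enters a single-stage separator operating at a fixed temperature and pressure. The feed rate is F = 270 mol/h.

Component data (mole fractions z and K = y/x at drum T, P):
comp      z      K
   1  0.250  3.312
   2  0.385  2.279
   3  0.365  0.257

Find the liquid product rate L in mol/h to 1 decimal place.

L = 100.3 mol/h

Rachford–Rice: g(ψ) = Σ zᵢ(Kᵢ−1)/(1+ψ(Kᵢ−1)) = 0.
Check two-phase: ΣzᵢKᵢ = 1.799 > 1 and Σzᵢ/Kᵢ = 1.665 > 1, so g(0) = 0.799 > 0 and g(1) = -0.665 < 0.
Newton–Raphson from ψ = 0.5:
  ψ = 0.500: g = 0.1369, g' = -1.032 → ψ = 0.633
  ψ = 0.633: g = -0.0049, g' = -1.130 → ψ = 0.628
Converged at ψ = 0.628.
Then V = ψ·F = 0.6283·270 = 169.7 mol/h and L = F − V = 100.3 mol/h.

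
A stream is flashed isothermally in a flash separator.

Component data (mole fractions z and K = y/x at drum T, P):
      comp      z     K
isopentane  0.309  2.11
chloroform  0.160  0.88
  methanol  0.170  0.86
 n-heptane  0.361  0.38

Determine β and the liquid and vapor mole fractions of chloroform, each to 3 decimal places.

Let β = V/F and solve Σ zᵢ(Kᵢ−1)/(1+β(Kᵢ−1)) = 0.
Check two-phase: ΣzᵢKᵢ = 1.076 > 1 and Σzᵢ/Kᵢ = 1.476 > 1, so g(0) = 0.076 > 0 and g(1) = -0.476 < 0.
Iterate (Newton) starting at β = 0.5:
  β = 0.500: g = -0.1498, g' = -0.455 → β = 0.171
  β = 0.171: g = -0.0061, g' = -0.448 → β = 0.157
  β = 0.157: g = 0.0000, g' = -0.452 → β = 0.158
Converged at β = 0.158.
Compositions from xᵢ = zᵢ/(1+β(Kᵢ−1)), yᵢ = Kᵢxᵢ:
  isopentane: x = 0.263, y = 0.555
  chloroform: x = 0.163, y = 0.144
  methanol: x = 0.174, y = 0.149
  n-heptane: x = 0.400, y = 0.152

β = 0.158, x_chloroform = 0.163, y_chloroform = 0.144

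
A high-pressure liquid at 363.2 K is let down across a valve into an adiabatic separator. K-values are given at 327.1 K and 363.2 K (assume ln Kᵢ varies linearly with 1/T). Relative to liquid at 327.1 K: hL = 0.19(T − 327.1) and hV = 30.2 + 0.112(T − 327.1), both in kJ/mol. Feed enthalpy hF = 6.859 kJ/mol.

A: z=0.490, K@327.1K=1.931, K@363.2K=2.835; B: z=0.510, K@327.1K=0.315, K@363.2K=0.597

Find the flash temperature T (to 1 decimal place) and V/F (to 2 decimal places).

Adiabatic flash: solve Rachford–Rice at each trial T, then check hF = ψ·hV(T) + (1−ψ)·hL(T).
  T = 327.1 K: K = (1.931, 0.315), RR gives ψ = 0.168, H_out = 5.059 kJ/mol
  T = 363.2 K: K = (2.835, 0.597), RR gives ψ = 0.938, H_out = 32.544 kJ/mol
  T = 345.1 K: K = (2.362, 0.441), RR gives ψ = 0.501, H_out = 17.861 kJ/mol
  T = 336.1 K: K = (2.141, 0.374), RR gives ψ = 0.336, H_out = 11.628 kJ/mol
  T = 331.6 K: K = (2.035, 0.344), RR gives ψ = 0.254, H_out = 8.433 kJ/mol
  T = 329.4 K: K = (1.984, 0.329), RR gives ψ = 0.212, H_out = 6.812 kJ/mol
Linear interpolation between T = 329.4 (H_out = 6.812) and T = 331.6 (H_out = 8.433) on hF = 6.859 gives T ≈ 329.5 K, at which ψ = 0.21.

T = 329.5 K, V/F = 0.21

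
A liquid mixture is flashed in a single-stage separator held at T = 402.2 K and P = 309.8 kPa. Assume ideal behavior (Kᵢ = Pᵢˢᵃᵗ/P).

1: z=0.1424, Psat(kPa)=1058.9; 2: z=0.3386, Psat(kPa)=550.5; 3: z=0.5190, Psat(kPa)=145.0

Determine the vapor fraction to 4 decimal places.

Raoult's law: Kᵢ = Pᵢˢᵃᵗ/P = Pᵢˢᵃᵗ/309.8.
  K_1 = 1058.9/309.8 = 3.418012, K_2 = 550.5/309.8 = 1.776953, K_3 = 145.0/309.8 = 0.468044
Material balance + equilibrium reduce to Σ zᵢ(Kᵢ−1)/(1+ψ(Kᵢ−1)) = 0.
Check two-phase: ΣzᵢKᵢ = 1.3313 > 1 and Σzᵢ/Kᵢ = 1.3411 > 1, so g(0) = 0.3313 > 0 and g(1) = -0.3411 < 0.
Iterate (Newton) starting at ψ = 0.33:
  ψ = 0.3300: g = 0.06603, g' = -0.6031 → ψ = 0.4395
  ψ = 0.4395: g = 0.00272, g' = -0.5594 → ψ = 0.4443
Converged at ψ = 0.4443.

ψ = 0.4443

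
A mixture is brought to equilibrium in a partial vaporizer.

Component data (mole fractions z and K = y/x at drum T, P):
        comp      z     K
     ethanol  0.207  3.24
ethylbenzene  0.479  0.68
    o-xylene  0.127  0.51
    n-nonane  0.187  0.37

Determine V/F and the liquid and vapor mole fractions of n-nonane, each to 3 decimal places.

Newton–Raphson from V/F = 0.51:
  V/F = 0.510: g = -0.2233, g' = -0.512 → V/F = 0.074
  V/F = 0.074: g = 0.0530, g' = -0.931 → V/F = 0.130
  V/F = 0.130: g = 0.0040, g' = -0.798 → V/F = 0.136
Converged at V/F = 0.136.
Compositions from xᵢ = zᵢ/(1+V/F(Kᵢ−1)), yᵢ = Kᵢxᵢ:
  ethanol: x = 0.159, y = 0.514
  ethylbenzene: x = 0.501, y = 0.340
  o-xylene: x = 0.136, y = 0.069
  n-nonane: x = 0.204, y = 0.076

V/F = 0.136, x_n-nonane = 0.204, y_n-nonane = 0.076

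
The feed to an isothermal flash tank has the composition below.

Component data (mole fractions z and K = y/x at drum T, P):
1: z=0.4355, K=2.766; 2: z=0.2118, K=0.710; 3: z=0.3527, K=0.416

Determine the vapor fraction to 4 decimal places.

Let ψ = V/F and solve Σ zᵢ(Kᵢ−1)/(1+ψ(Kᵢ−1)) = 0.
Feasibility: ΣzᵢKᵢ = 1.5017, Σzᵢ/Kᵢ = 1.3036 — both > 1, two phases present.
Newton–Raphson from ψ = 0.39:
  ψ = 0.3900: g = 0.11944, g' = -0.7006 → ψ = 0.5605
  ψ = 0.5605: g = 0.00697, g' = -0.6343 → ψ = 0.5715
Converged at ψ = 0.5715.

ψ = 0.5715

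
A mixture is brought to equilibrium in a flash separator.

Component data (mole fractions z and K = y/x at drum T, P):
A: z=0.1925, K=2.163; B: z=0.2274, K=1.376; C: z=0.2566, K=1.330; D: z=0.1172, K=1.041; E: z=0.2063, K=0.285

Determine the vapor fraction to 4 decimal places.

Material balance + equilibrium reduce to Σ zᵢ(Kᵢ−1)/(1+ψ(Kᵢ−1)) = 0.
Check two-phase: ΣzᵢKᵢ = 1.2514 > 1 and Σzᵢ/Kᵢ = 1.2836 > 1, so g(0) = 0.2514 > 0 and g(1) = -0.2836 < 0.
Iterate (Newton) starting at ψ = 0.35:
  ψ = 0.3500: g = 0.11858, g' = -0.3669 → ψ = 0.6732
  ψ = 0.6732: g = -0.01664, g' = -0.5133 → ψ = 0.6408
  ψ = 0.6408: g = -0.00047, g' = -0.4848 → ψ = 0.6398
Converged at ψ = 0.6398.

ψ = 0.6398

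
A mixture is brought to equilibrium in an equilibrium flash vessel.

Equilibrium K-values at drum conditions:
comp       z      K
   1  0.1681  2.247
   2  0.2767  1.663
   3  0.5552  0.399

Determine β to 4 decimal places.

Rachford–Rice: g(β) = Σ zᵢ(Kᵢ−1)/(1+β(Kᵢ−1)) = 0.
Feasibility: ΣzᵢKᵢ = 1.0594, Σzᵢ/Kᵢ = 1.6327 — both > 1, two phases present.
Iterate (Newton) starting at β = 0.69:
  β = 0.6900: g = -0.33154, g' = -0.7181 → β = 0.2283
  β = 0.2283: g = -0.06426, g' = -0.5195 → β = 0.1047
  β = 0.1047: g = 0.00090, g' = -0.5392 → β = 0.1063
Converged at β = 0.1063.

β = 0.1063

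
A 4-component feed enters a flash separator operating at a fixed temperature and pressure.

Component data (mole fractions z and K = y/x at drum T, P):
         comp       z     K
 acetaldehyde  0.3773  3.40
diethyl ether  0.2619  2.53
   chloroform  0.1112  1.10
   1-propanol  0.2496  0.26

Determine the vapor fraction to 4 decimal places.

ψ = 0.8383

Rachford–Rice: g(ψ) = Σ zᵢ(Kᵢ−1)/(1+ψ(Kᵢ−1)) = 0.
Feasibility: ΣzᵢKᵢ = 2.1326, Σzᵢ/Kᵢ = 1.2756 — both > 1, two phases present.
Newton–Raphson from ψ = 0.62:
  ψ = 0.6200: g = 0.23878, g' = -0.9802 → ψ = 0.8636
  ψ = 0.8636: g = -0.03418, g' = -1.3941 → ψ = 0.8391
  ψ = 0.8391: g = -0.00108, g' = -1.3089 → ψ = 0.8383
Converged at ψ = 0.8383.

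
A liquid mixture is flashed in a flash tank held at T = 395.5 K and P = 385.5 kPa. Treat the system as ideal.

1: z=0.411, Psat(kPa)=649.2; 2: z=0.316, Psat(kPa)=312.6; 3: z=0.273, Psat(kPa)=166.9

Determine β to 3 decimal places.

β = 0.239

Raoult's law: Kᵢ = Pᵢˢᵃᵗ/P = Pᵢˢᵃᵗ/385.5.
  K_1 = 649.2/385.5 = 1.68405, K_2 = 312.6/385.5 = 0.81089, K_3 = 166.9/385.5 = 0.43294
Rachford–Rice: g(β) = Σ zᵢ(Kᵢ−1)/(1+β(Kᵢ−1)) = 0.
g(0) = ΣzᵢKᵢ − 1 = 0.067 and g(1) = 1 − Σzᵢ/Kᵢ = -0.264, so a root lies in (0, 1).
Newton–Raphson from β = 0.66:
  β = 0.660: g = -0.1220, g' = -0.330 → β = 0.291
  β = 0.291: g = -0.0141, g' = -0.272 → β = 0.239
Converged at β = 0.239.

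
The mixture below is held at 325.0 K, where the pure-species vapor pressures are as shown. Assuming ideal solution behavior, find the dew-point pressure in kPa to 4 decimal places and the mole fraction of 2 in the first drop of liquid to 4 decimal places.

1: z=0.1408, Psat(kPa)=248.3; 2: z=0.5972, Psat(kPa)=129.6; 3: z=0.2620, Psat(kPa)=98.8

At the dew point ψ → 1, so Σzᵢ/Kᵢ = 1 with Kᵢ = Pᵢˢᵃᵗ/P ⇒ 1/P = Σzᵢ/Pᵢˢᵃᵗ.
1/P = 0.1408/248.3 + 0.5972/129.6 + 0.2620/98.8 = 0.0078269 ⇒ P = 127.7645 kPa
xᵢ = zᵢP/Pᵢˢᵃᵗ ⇒ x_2 = 0.5972·127.7645/129.6 = 0.5887

Pdew = 127.7645 kPa, x_2 = 0.5887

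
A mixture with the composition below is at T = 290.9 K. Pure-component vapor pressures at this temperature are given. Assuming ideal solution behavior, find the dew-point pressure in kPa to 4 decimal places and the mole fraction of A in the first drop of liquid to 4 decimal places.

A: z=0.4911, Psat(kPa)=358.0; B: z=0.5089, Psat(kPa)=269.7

At the dew point ψ → 1, so Σzᵢ/Kᵢ = 1 with Kᵢ = Pᵢˢᵃᵗ/P ⇒ 1/P = Σzᵢ/Pᵢˢᵃᵗ.
1/P = 0.4911/358.0 + 0.5089/269.7 = 0.0032587 ⇒ P = 306.8709 kPa
xᵢ = zᵢP/Pᵢˢᵃᵗ ⇒ x_A = 0.4911·306.8709/358.0 = 0.4210

Pdew = 306.8709 kPa, x_A = 0.4210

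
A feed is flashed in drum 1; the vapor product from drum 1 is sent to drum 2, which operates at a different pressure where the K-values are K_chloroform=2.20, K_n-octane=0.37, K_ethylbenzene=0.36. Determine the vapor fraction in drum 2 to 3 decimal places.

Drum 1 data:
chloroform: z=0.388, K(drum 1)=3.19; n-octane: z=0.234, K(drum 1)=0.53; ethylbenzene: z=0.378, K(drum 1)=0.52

Drum 1:
Rachford–Rice: g(ψ₁) = Σ zᵢ(Kᵢ−1)/(1+ψ₁(Kᵢ−1)) = 0.
Check two-phase: ΣzᵢKᵢ = 1.558 > 1 and Σzᵢ/Kᵢ = 1.290 > 1, so g(0) = 0.558 > 0 and g(1) = -0.290 < 0.
Newton–Raphson from ψ₁ = 0.5:
  ψ₁ = 0.500: g = 0.0231, g' = -0.663 → ψ₁ = 0.535
Converged at ψ₁ = 0.535.
Drum-1 compositions:
  chloroform: x = 0.179, y = 0.570
  n-octane: x = 0.313, y = 0.166
  ethylbenzene: x = 0.509, y = 0.265
Drum-2 feed = drum-1 vapor: z₂ = (0.5697, 0.1657, 0.2645).
Drum 2:
Material balance + equilibrium reduce to Σ zᵢ(Kᵢ−1)/(1+ψ₂(Kᵢ−1)) = 0.
g(0) = ΣzᵢKᵢ − 1 = 0.410 and g(1) = 1 − Σzᵢ/Kᵢ = -0.442, so a root lies in (0, 1).
Iterate (Newton) starting at ψ₂ = 0.5:
  ψ₂ = 0.500: g = 0.0259, g' = -0.695 → ψ₂ = 0.537
Converged at ψ₂ = 0.537.
  chloroform: x = 0.346, y = 0.762
  n-octane: x = 0.250, y = 0.093
  ethylbenzene: x = 0.403, y = 0.145

V/F (drum 2) = 0.537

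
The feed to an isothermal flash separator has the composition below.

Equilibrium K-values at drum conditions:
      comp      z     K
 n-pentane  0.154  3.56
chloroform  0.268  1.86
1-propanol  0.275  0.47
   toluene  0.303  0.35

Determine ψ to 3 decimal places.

ψ = 0.285

Material balance + equilibrium reduce to Σ zᵢ(Kᵢ−1)/(1+ψ(Kᵢ−1)) = 0.
g(0) = ΣzᵢKᵢ − 1 = 0.282 and g(1) = 1 − Σzᵢ/Kᵢ = -0.638, so a root lies in (0, 1).
Iterate (Newton) starting at ψ = 0.34:
  ψ = 0.340: g = -0.0415, g' = -0.733 → ψ = 0.283
  ψ = 0.283: g = 0.0009, g' = -0.766 → ψ = 0.285
Converged at ψ = 0.285.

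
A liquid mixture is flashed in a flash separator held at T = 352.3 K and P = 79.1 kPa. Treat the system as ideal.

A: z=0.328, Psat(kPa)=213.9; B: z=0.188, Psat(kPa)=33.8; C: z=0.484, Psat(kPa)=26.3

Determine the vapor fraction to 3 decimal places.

Raoult's law: Kᵢ = Pᵢˢᵃᵗ/P = Pᵢˢᵃᵗ/79.1.
  K_A = 213.9/79.1 = 2.70417, K_B = 33.8/79.1 = 0.42731, K_C = 26.3/79.1 = 0.33249
Newton iteration, ψ⁰ = 0.41:
  ψ = 0.410: g = -0.2565, g' = -0.844 → ψ = 0.106
  ψ = 0.106: g = 0.0109, g' = -1.003 → ψ = 0.117
Converged at ψ = 0.117.

ψ = 0.117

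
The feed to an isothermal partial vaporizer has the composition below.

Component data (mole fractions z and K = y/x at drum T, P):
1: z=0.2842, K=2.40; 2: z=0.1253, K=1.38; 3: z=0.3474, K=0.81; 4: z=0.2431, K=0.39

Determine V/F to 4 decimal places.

V/F = 0.4700

Rachford–Rice: g(V/F) = Σ zᵢ(Kᵢ−1)/(1+V/F(Kᵢ−1)) = 0.
g(0) = ΣzᵢKᵢ − 1 = 0.2312 and g(1) = 1 − Σzᵢ/Kᵢ = -0.2614, so a root lies in (0, 1).
Newton–Raphson from V/F = 0.5:
  V/F = 0.5000: g = -0.01224, g' = -0.4081 → V/F = 0.4700
Converged at V/F = 0.4700.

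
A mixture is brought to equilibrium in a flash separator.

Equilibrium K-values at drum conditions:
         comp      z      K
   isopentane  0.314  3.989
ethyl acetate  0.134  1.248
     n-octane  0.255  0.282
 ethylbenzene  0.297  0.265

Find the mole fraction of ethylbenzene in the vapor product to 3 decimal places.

Newton iteration, ψ⁰ = 0.5:
  ψ = 0.500: g = -0.2250, g' = -1.178 → ψ = 0.309
  ψ = 0.309: g = 0.0009, g' = -1.251 → ψ = 0.310
Converged at ψ = 0.310.
Compositions from xᵢ = zᵢ/(1+ψ(Kᵢ−1)), yᵢ = Kᵢxᵢ:
  isopentane: x = 0.163, y = 0.650
  ethyl acetate: x = 0.124, y = 0.155
  n-octane: x = 0.328, y = 0.092
  ethylbenzene: x = 0.385, y = 0.102

y_ethylbenzene = 0.102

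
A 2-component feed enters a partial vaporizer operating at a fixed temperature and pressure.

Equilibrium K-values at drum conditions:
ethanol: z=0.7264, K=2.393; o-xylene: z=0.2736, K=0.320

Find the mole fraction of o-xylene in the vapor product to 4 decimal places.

Rachford–Rice: g(ψ) = Σ zᵢ(Kᵢ−1)/(1+ψ(Kᵢ−1)) = 0.
Check two-phase: ΣzᵢKᵢ = 1.8258 > 1 and Σzᵢ/Kᵢ = 1.1586 > 1, so g(0) = 0.8258 > 0 and g(1) = -0.1586 < 0.
Binary case is linear: z₁(K₁−1)(1+ψ(K₂−1)) + z₂(K₂−1)(1+ψ(K₁−1)) = 0
⇒ ψ = [z₁(K₁−1)+z₂(K₂−1)] / [−(K₁−1)(K₂−1)] = 0.82583/0.94724 = 0.8718
Compositions from xᵢ = zᵢ/(1+ψ(Kᵢ−1)), yᵢ = Kᵢxᵢ:
  ethanol: x = 0.3280, y = 0.7850
  o-xylene: x = 0.6720, y = 0.2150

y_o-xylene = 0.2150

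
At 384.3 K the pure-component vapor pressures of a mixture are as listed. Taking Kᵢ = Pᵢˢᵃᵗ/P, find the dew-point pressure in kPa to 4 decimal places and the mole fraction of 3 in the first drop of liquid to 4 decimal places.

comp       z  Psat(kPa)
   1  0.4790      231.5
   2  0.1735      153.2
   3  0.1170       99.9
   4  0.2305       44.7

At the dew point ψ → 1, so Σzᵢ/Kᵢ = 1 with Kᵢ = Pᵢˢᵃᵗ/P ⇒ 1/P = Σzᵢ/Pᵢˢᵃᵗ.
1/P = 0.4790/231.5 + 0.1735/153.2 + 0.1170/99.9 + 0.2305/44.7 = 0.0095294 ⇒ P = 104.9385 kPa
xᵢ = zᵢP/Pᵢˢᵃᵗ ⇒ x_3 = 0.1170·104.9385/99.9 = 0.1229

Pdew = 104.9385 kPa, x_3 = 0.1229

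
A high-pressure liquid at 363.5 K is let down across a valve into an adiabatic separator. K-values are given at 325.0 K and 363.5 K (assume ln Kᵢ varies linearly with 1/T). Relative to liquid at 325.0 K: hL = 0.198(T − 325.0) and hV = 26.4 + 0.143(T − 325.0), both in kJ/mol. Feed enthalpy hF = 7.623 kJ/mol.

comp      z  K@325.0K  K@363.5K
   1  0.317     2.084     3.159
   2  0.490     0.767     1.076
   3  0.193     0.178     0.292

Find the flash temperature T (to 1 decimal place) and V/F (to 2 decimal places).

T = 330.2 K, V/F = 0.25

Adiabatic flash: solve Rachford–Rice at each trial T, then check hF = ψ·hV(T) + (1−ψ)·hL(T).
  T = 325.0 K: K = (2.084, 0.767, 0.178), RR gives ψ = 0.142, H_out = 3.754 kJ/mol
  T = 363.5 K: K = (3.159, 1.076, 0.292), RR gives ψ = 0.758, H_out = 26.025 kJ/mol
  T = 344.2 K: K = (2.594, 0.917, 0.231), RR gives ψ = 0.496, H_out = 16.360 kJ/mol
  T = 334.6 K: K = (2.333, 0.841, 0.204), RR gives ψ = 0.335, H_out = 10.564 kJ/mol
  T = 329.8 K: K = (2.207, 0.804, 0.191), RR gives ψ = 0.243, H_out = 7.311 kJ/mol
  T = 332.2 K: K = (2.269, 0.822, 0.197), RR gives ψ = 0.290, H_out = 8.972 kJ/mol
  T = 331.0 K: K = (2.238, 0.813, 0.194), RR gives ψ = 0.267, H_out = 8.150 kJ/mol
Linear interpolation between T = 329.8 (H_out = 7.311) and T = 331.0 (H_out = 8.150) on hF = 7.623 gives T ≈ 330.2 K, at which ψ = 0.25.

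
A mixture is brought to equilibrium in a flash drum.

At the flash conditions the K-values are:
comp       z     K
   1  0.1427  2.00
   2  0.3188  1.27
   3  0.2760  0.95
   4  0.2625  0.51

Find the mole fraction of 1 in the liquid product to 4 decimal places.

Iterate (Newton) starting at ψ = 0.5:
  ψ = 0.5000: g = -0.01355, g' = -0.1928 → ψ = 0.4297
  ψ = 0.4297: g = -0.00010, g' = -0.1903 → ψ = 0.4292
Converged at ψ = 0.4292.
Compositions from xᵢ = zᵢ/(1+ψ(Kᵢ−1)), yᵢ = Kᵢxᵢ:
  1: x = 0.0998, y = 0.1997
  2: x = 0.2857, y = 0.3628
  3: x = 0.2821, y = 0.2680
  4: x = 0.3324, y = 0.1695

x_1 = 0.0998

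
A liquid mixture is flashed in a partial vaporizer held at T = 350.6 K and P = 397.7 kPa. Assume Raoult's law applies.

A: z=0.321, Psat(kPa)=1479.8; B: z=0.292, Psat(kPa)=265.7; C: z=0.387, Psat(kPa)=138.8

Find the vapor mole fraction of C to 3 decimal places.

y_C = 0.177

Raoult's law: Kᵢ = Pᵢˢᵃᵗ/P = Pᵢˢᵃᵗ/397.7.
  K_A = 1479.8/397.7 = 3.72090, K_B = 265.7/397.7 = 0.66809, K_C = 138.8/397.7 = 0.34901
Rachford–Rice: g(V/F) = Σ zᵢ(Kᵢ−1)/(1+V/F(Kᵢ−1)) = 0.
Feasibility: ΣzᵢKᵢ = 1.525, Σzᵢ/Kᵢ = 1.632 — both > 1, two phases present.
Iterate (Newton) starting at V/F = 0.5:
  V/F = 0.500: g = -0.1197, g' = -0.833 → V/F = 0.356
  V/F = 0.356: g = 0.0055, g' = -0.932 → V/F = 0.362
Converged at V/F = 0.362.
Compositions from xᵢ = zᵢ/(1+V/F(Kᵢ−1)), yᵢ = Kᵢxᵢ:
  A: x = 0.162, y = 0.602
  B: x = 0.332, y = 0.222
  C: x = 0.506, y = 0.177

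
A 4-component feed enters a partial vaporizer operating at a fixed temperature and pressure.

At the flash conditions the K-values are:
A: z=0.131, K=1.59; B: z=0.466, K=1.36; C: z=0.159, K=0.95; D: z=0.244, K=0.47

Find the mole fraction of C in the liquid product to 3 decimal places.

Material balance + equilibrium reduce to Σ zᵢ(Kᵢ−1)/(1+ψ(Kᵢ−1)) = 0.
Check two-phase: ΣzᵢKᵢ = 1.108 > 1 and Σzᵢ/Kᵢ = 1.112 > 1, so g(0) = 0.108 > 0 and g(1) = -0.112 < 0.
Iterate (Newton) starting at ψ = 0.68:
  ψ = 0.680: g = -0.0205, g' = -0.230 → ψ = 0.591
  ψ = 0.591: g = -0.0009, g' = -0.212 → ψ = 0.587
Converged at ψ = 0.587.
Compositions from xᵢ = zᵢ/(1+ψ(Kᵢ−1)), yᵢ = Kᵢxᵢ:
  A: x = 0.097, y = 0.155
  B: x = 0.385, y = 0.523
  C: x = 0.164, y = 0.156
  D: x = 0.354, y = 0.166

x_C = 0.164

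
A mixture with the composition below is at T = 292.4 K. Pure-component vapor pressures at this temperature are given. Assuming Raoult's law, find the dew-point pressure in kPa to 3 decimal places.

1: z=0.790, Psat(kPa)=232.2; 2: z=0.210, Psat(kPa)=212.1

At the dew point ψ → 1, so Σzᵢ/Kᵢ = 1 with Kᵢ = Pᵢˢᵃᵗ/P ⇒ 1/P = Σzᵢ/Pᵢˢᵃᵗ.
1/P = 0.790/232.2 + 0.210/212.1 = 0.004392 ⇒ P = 227.669 kPa

Pdew = 227.669 kPa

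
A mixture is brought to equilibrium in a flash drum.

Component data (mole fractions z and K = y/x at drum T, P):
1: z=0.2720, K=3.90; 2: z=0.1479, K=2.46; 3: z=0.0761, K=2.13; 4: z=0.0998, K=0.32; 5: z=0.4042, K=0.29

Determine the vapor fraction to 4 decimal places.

ψ = 0.4589

Rachford–Rice: g(ψ) = Σ zᵢ(Kᵢ−1)/(1+ψ(Kᵢ−1)) = 0.
g(0) = ΣzᵢKᵢ − 1 = 0.7359 and g(1) = 1 − Σzᵢ/Kᵢ = -0.8713, so a root lies in (0, 1).
Iterate (Newton) starting at ψ = 0.48:
  ψ = 0.4800: g = -0.02362, g' = -1.1202 → ψ = 0.4589
Converged at ψ = 0.4589.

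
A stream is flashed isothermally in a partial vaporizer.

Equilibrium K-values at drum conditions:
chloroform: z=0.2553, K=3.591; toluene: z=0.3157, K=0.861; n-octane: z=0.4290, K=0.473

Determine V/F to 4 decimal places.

Material balance + equilibrium reduce to Σ zᵢ(Kᵢ−1)/(1+V/F(Kᵢ−1)) = 0.
Feasibility: ΣzᵢKᵢ = 1.3915, Σzᵢ/Kᵢ = 1.3447 — both > 1, two phases present.
Iterate (Newton) starting at V/F = 0.5:
  V/F = 0.5000: g = -0.06596, g' = -0.5520 → V/F = 0.3805
  V/F = 0.3805: g = 0.00398, g' = -0.6278 → V/F = 0.3868
  V/F = 0.3868: g = 0.00002, g' = -0.6223 → V/F = 0.3869
Converged at V/F = 0.3869.

V/F = 0.3869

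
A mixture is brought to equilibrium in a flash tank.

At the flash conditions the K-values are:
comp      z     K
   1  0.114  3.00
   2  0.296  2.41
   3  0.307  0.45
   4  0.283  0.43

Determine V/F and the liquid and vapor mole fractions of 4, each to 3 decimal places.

V/F = 0.354, x_4 = 0.355, y_4 = 0.152

Rachford–Rice: g(V/F) = Σ zᵢ(Kᵢ−1)/(1+V/F(Kᵢ−1)) = 0.
g(0) = ΣzᵢKᵢ − 1 = 0.315 and g(1) = 1 − Σzᵢ/Kᵢ = -0.501, so a root lies in (0, 1).
Iterate (Newton) starting at V/F = 0.46:
  V/F = 0.460: g = -0.0728, g' = -0.676 → V/F = 0.352
  V/F = 0.352: g = 0.0013, g' = -0.706 → V/F = 0.354
Converged at V/F = 0.354.
Compositions from xᵢ = zᵢ/(1+V/F(Kᵢ−1)), yᵢ = Kᵢxᵢ:
  1: x = 0.067, y = 0.200
  2: x = 0.197, y = 0.476
  3: x = 0.381, y = 0.172
  4: x = 0.355, y = 0.152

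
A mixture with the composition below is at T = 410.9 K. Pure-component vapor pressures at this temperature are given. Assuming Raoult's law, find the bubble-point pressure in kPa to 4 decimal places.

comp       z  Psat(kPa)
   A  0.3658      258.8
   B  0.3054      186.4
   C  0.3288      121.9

At the bubble point ψ → 0, so ΣzᵢKᵢ = 1 with Kᵢ = Pᵢˢᵃᵗ/P ⇒ P = ΣzᵢPᵢˢᵃᵗ.
P = 0.3658·258.8 + 0.3054·186.4 + 0.3288·121.9 = 191.6763 kPa

Pbub = 191.6763 kPa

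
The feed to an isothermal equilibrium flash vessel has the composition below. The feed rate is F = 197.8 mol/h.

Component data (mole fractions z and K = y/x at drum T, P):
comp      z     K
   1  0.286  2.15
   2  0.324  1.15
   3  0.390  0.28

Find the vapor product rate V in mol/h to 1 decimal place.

V = 34.6 mol/h

Material balance + equilibrium reduce to Σ zᵢ(Kᵢ−1)/(1+β(Kᵢ−1)) = 0.
Feasibility: ΣzᵢKᵢ = 1.097, Σzᵢ/Kᵢ = 1.808 — both > 1, two phases present.
Newton–Raphson from β = 0.5:
  β = 0.500: g = -0.1847, g' = -0.652 → β = 0.217
  β = 0.217: g = -0.0224, g' = -0.533 → β = 0.175
Converged at β = 0.175.
Then V = β·F = 0.1748·197.8 = 34.6 mol/h and L = F − V = 163.2 mol/h.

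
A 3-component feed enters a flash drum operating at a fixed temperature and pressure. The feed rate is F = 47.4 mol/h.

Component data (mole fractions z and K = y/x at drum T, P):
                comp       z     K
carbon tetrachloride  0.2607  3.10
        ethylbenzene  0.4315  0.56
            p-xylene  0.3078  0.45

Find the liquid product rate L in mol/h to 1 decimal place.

Rachford–Rice: g(ψ) = Σ zᵢ(Kᵢ−1)/(1+ψ(Kᵢ−1)) = 0.
g(0) = ΣzᵢKᵢ − 1 = 0.1883 and g(1) = 1 − Σzᵢ/Kᵢ = -0.5386, so a root lies in (0, 1).
Newton–Raphson from ψ = 0.5:
  ψ = 0.5000: g = -0.20986, g' = -0.5880 → ψ = 0.1431
  ψ = 0.1431: g = 0.03458, g' = -0.8846 → ψ = 0.1822
  ψ = 0.1822: g = 0.00141, g' = -0.8151 → ψ = 0.1839
Converged at ψ = 0.1839.
Then V = ψ·F = 0.1839·47.4 = 8.7 mol/h and L = F − V = 38.7 mol/h.

L = 38.7 mol/h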